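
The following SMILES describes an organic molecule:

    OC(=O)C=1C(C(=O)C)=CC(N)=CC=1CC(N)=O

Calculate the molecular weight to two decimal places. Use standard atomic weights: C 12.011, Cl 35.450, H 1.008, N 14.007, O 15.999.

First, the molecular formula is C11H12N2O4 (counting implicit H from valence).
  C: 11 × 12.011 = 132.121
  H: 12 × 1.008 = 12.096
  N: 2 × 14.007 = 28.014
  O: 4 × 15.999 = 63.996
Sum: 11×12.011 + 12×1.008 + 2×14.007 + 4×15.999 = 236.227 → 236.23 g/mol.

236.23 g/mol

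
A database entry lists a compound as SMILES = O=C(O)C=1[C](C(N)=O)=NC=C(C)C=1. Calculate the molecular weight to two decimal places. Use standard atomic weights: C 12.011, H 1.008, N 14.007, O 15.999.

180.16 g/mol

First, the molecular formula is C8H8N2O3 (counting implicit H from valence).
  C: 8 × 12.011 = 96.088
  H: 8 × 1.008 = 8.064
  N: 2 × 14.007 = 28.014
  O: 3 × 15.999 = 47.997
Sum: 8×12.011 + 8×1.008 + 2×14.007 + 3×15.999 = 180.163 → 180.16 g/mol.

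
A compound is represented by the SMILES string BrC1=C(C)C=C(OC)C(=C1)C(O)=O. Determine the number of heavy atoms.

Every atom symbol written in the SMILES (organic subset) is one heavy atom; implicit H are not written.
Heavy atoms by element → Br:1, C:9, O:3.
Total: 13.

13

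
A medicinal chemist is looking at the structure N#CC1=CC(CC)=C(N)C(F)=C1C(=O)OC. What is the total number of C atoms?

11

Count every carbon token in the SMILES (each C, including those in ring-closure positions and inside branches).
Carbon count: 11.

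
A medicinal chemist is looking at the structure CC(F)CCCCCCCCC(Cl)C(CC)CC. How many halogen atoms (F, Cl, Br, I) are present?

Halogen atoms appear at heavy-atom positions 3, 13 (1×Cl, 1×F).
Halogen count: 2.

2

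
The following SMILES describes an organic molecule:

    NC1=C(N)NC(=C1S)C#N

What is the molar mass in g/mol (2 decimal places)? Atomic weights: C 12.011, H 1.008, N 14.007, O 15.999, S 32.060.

First, the molecular formula is C5H6N4S (counting implicit H from valence).
  C: 5 × 12.011 = 60.055
  H: 6 × 1.008 = 6.048
  N: 4 × 14.007 = 56.028
  S: 1 × 32.060 = 32.060
Sum: 5×12.011 + 6×1.008 + 4×14.007 + 1×32.060 = 154.191 → 154.19 g/mol.

154.19 g/mol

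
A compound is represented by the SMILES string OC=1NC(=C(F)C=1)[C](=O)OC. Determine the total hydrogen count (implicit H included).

Walk through each heavy atom and fill implicit hydrogens from standard valence (C 4, N 3, O 2, S 2, halogen 1):
  atom 1: O, bond orders sum to 1 (valence 2) → 1 H
  atom 2: C, bond orders sum to 4 (valence 4) → 0 H
  atom 3: N, bond orders sum to 2 (valence 3) → 1 H
  atom 4: C, bond orders sum to 4 (valence 4) → 0 H
  atom 5: C, bond orders sum to 4 (valence 4) → 0 H
  atom 6: F (halogen, monovalent) → 0 H
  atom 7: C, bond orders sum to 3 (valence 4) → 1 H
  atom 8: C with explicit H count 0
  atom 9: O, bond orders sum to 2 (valence 2) → 0 H
  atom 10: O, bond orders sum to 2 (valence 2) → 0 H
  atom 11: C, bond orders sum to 1 (valence 4) → 3 H
Total hydrogens: 6.

6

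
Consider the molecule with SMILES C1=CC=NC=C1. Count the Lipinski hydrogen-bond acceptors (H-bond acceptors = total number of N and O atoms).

N atoms: 1; O atoms: 0.
Lipinski HBA = 1 + 0 = 1.

1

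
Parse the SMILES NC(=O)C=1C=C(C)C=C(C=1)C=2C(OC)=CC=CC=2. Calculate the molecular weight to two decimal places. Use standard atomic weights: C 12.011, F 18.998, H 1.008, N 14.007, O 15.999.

241.29 g/mol

First, the molecular formula is C15H15NO2 (counting implicit H from valence).
  C: 15 × 12.011 = 180.165
  H: 15 × 1.008 = 15.120
  N: 1 × 14.007 = 14.007
  O: 2 × 15.999 = 31.998
Sum: 15×12.011 + 15×1.008 + 1×14.007 + 2×15.999 = 241.290 → 241.29 g/mol.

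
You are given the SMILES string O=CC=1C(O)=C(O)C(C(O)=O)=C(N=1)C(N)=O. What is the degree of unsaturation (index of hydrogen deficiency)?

7

Degree of unsaturation = (number of rings) + (number of π bonds).
Ring closures in the SMILES: 1.
π bonds: 6 double bonds (each 1 DoU) → 6 DoU from unsaturation.
Total DoU = 1 + 6 = 7.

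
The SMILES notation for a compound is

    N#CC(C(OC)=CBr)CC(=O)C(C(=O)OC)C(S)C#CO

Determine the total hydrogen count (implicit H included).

Walk through each heavy atom and fill implicit hydrogens from standard valence (C 4, N 3, O 2, S 2, halogen 1):
  atom 1: N, bond orders sum to 3 (valence 3) → 0 H
  atom 2: C, bond orders sum to 4 (valence 4) → 0 H
  atom 3: C, bond orders sum to 3 (valence 4) → 1 H
  atom 4: C, bond orders sum to 4 (valence 4) → 0 H
  atom 5: O, bond orders sum to 2 (valence 2) → 0 H
  atom 6: C, bond orders sum to 1 (valence 4) → 3 H
  atom 7: C, bond orders sum to 3 (valence 4) → 1 H
  atom 8: Br (halogen, monovalent) → 0 H
  atom 9: C, bond orders sum to 2 (valence 4) → 2 H
  atom 10: C, bond orders sum to 4 (valence 4) → 0 H
  atom 11: O, bond orders sum to 2 (valence 2) → 0 H
  atom 12: C, bond orders sum to 3 (valence 4) → 1 H
  atom 13: C, bond orders sum to 4 (valence 4) → 0 H
  atom 14: O, bond orders sum to 2 (valence 2) → 0 H
  atom 15: O, bond orders sum to 2 (valence 2) → 0 H
  atom 16: C, bond orders sum to 1 (valence 4) → 3 H
  atom 17: C, bond orders sum to 3 (valence 4) → 1 H
  atom 18: S, bond orders sum to 1 (valence 2) → 1 H
  atom 19: C, bond orders sum to 4 (valence 4) → 0 H
  atom 20: C, bond orders sum to 4 (valence 4) → 0 H
  atom 21: O, bond orders sum to 1 (valence 2) → 1 H
Total hydrogens: 14.

14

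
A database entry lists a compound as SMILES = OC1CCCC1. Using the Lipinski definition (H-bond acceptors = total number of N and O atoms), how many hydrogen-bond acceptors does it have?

N atoms: 0; O atoms: 1.
Lipinski HBA = 0 + 1 = 1.

1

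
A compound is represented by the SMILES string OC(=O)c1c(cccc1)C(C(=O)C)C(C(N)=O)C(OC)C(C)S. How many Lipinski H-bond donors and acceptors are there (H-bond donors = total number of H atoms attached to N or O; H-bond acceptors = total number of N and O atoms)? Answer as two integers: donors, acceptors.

3, 6

Donors: find every N or O and count the H atoms it carries.
  atom 1 (O): bond orders sum to 1 → 1 H
  atom 3 (O): bond orders sum to 2 → 0 H
  atom 12 (O): bond orders sum to 2 → 0 H
  atom 16 (N): bond orders sum to 1 → 2 H
  atom 17 (O): bond orders sum to 2 → 0 H
  atom 19 (O): bond orders sum to 2 → 0 H
Lipinski HBD = 3.
Acceptors: N atoms = 1, O atoms = 5 → HBA = 6.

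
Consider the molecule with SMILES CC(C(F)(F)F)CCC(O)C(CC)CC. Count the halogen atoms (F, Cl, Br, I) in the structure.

3

Halogen atoms appear at heavy-atom positions 4, 5, 6 (3×F).
Other groups present: 1 hydroxyl.
Halogen count: 3.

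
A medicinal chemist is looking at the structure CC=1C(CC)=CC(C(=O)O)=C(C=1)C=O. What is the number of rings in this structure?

In SMILES, each pair of matching ring-closure digits denotes one ring-closing bond; the number of such bonds equals the number of independent rings.
Ring-closure bonds here: 1.

1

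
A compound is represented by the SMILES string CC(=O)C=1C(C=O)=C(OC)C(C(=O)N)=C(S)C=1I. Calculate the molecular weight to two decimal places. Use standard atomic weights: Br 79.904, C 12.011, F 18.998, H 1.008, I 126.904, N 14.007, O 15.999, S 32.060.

First, the molecular formula is C11H10INO4S (counting implicit H from valence).
  C: 11 × 12.011 = 132.121
  H: 10 × 1.008 = 10.080
  I: 1 × 126.904 = 126.904
  N: 1 × 14.007 = 14.007
  O: 4 × 15.999 = 63.996
  S: 1 × 32.060 = 32.060
Sum: 11×12.011 + 10×1.008 + 1×126.904 + 1×14.007 + 4×15.999 + 1×32.060 = 379.168 → 379.17 g/mol.

379.17 g/mol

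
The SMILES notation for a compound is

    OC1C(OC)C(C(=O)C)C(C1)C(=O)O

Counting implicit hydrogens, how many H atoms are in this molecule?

14

Walk through each heavy atom and fill implicit hydrogens from standard valence (C 4, N 3, O 2, S 2, halogen 1):
  atom 1: O, bond orders sum to 1 (valence 2) → 1 H
  atom 2: C, bond orders sum to 3 (valence 4) → 1 H
  atom 3: C, bond orders sum to 3 (valence 4) → 1 H
  atom 4: O, bond orders sum to 2 (valence 2) → 0 H
  atom 5: C, bond orders sum to 1 (valence 4) → 3 H
  atom 6: C, bond orders sum to 3 (valence 4) → 1 H
  atom 7: C, bond orders sum to 4 (valence 4) → 0 H
  atom 8: O, bond orders sum to 2 (valence 2) → 0 H
  atom 9: C, bond orders sum to 1 (valence 4) → 3 H
  atom 10: C, bond orders sum to 3 (valence 4) → 1 H
  atom 11: C, bond orders sum to 2 (valence 4) → 2 H
  atom 12: C, bond orders sum to 4 (valence 4) → 0 H
  atom 13: O, bond orders sum to 2 (valence 2) → 0 H
  atom 14: O, bond orders sum to 1 (valence 2) → 1 H
Total hydrogens: 14.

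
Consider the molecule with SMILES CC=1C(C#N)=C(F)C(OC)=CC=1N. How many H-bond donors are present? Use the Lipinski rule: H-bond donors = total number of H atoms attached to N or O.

2

Donors: find every N or O and count the H atoms it carries.
  atom 5 (N): bond orders sum to 3 → 0 H
  atom 9 (O): bond orders sum to 2 → 0 H
  atom 13 (N): bond orders sum to 1 → 2 H
Lipinski HBD = 2.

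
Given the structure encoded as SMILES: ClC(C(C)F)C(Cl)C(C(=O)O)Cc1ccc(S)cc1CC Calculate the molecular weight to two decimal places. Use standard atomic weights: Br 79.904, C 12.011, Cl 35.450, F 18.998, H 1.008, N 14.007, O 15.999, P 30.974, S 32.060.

353.27 g/mol

First, the molecular formula is C15H19Cl2FO2S (counting implicit H from valence).
  C: 15 × 12.011 = 180.165
  Cl: 2 × 35.450 = 70.900
  F: 1 × 18.998 = 18.998
  H: 19 × 1.008 = 19.152
  O: 2 × 15.999 = 31.998
  S: 1 × 32.060 = 32.060
Sum: 15×12.011 + 2×35.450 + 1×18.998 + 19×1.008 + 2×15.999 + 1×32.060 = 353.273 → 353.27 g/mol.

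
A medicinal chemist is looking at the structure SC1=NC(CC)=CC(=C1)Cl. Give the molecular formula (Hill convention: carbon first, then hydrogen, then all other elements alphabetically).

Walk through each heavy atom and fill implicit hydrogens from standard valence (C 4, N 3, O 2, S 2, halogen 1):
  atom 1: S, bond orders sum to 1 (valence 2) → 1 H
  atom 2: C, bond orders sum to 4 (valence 4) → 0 H
  atom 3: N, bond orders sum to 3 (valence 3) → 0 H
  atom 4: C, bond orders sum to 4 (valence 4) → 0 H
  atom 5: C, bond orders sum to 2 (valence 4) → 2 H
  atom 6: C, bond orders sum to 1 (valence 4) → 3 H
  atom 7: C, bond orders sum to 3 (valence 4) → 1 H
  atom 8: C, bond orders sum to 4 (valence 4) → 0 H
  atom 9: C, bond orders sum to 3 (valence 4) → 1 H
  atom 10: Cl (halogen, monovalent) → 0 H
Totals → C:7, H:8, Cl:1, N:1, S:1.

C7H8ClNS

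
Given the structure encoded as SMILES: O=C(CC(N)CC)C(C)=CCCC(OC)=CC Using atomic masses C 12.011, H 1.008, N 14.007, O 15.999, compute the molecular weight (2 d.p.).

First, the molecular formula is C14H25NO2 (counting implicit H from valence).
  C: 14 × 12.011 = 168.154
  H: 25 × 1.008 = 25.200
  N: 1 × 14.007 = 14.007
  O: 2 × 15.999 = 31.998
Sum: 14×12.011 + 25×1.008 + 1×14.007 + 2×15.999 = 239.359 → 239.36 g/mol.

239.36 g/mol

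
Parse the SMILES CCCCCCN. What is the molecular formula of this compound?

Walk through each heavy atom and fill implicit hydrogens from standard valence (C 4, N 3, O 2, S 2, halogen 1):
  atom 1: C, bond orders sum to 1 (valence 4) → 3 H
  atom 2: C, bond orders sum to 2 (valence 4) → 2 H
  atom 3: C, bond orders sum to 2 (valence 4) → 2 H
  atom 4: C, bond orders sum to 2 (valence 4) → 2 H
  atom 5: C, bond orders sum to 2 (valence 4) → 2 H
  atom 6: C, bond orders sum to 2 (valence 4) → 2 H
  atom 7: N, bond orders sum to 1 (valence 3) → 2 H
Totals → C:6, H:15, N:1.
In Hill order: C6H15N.

C6H15N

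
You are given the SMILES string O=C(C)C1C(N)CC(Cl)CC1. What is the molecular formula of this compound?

C8H14ClNO

Walk through each heavy atom and fill implicit hydrogens from standard valence (C 4, N 3, O 2, S 2, halogen 1):
  atom 1: O, bond orders sum to 2 (valence 2) → 0 H
  atom 2: C, bond orders sum to 4 (valence 4) → 0 H
  atom 3: C, bond orders sum to 1 (valence 4) → 3 H
  atom 4: C, bond orders sum to 3 (valence 4) → 1 H
  atom 5: C, bond orders sum to 3 (valence 4) → 1 H
  atom 6: N, bond orders sum to 1 (valence 3) → 2 H
  atom 7: C, bond orders sum to 2 (valence 4) → 2 H
  atom 8: C, bond orders sum to 3 (valence 4) → 1 H
  atom 9: Cl (halogen, monovalent) → 0 H
  atom 10: C, bond orders sum to 2 (valence 4) → 2 H
  atom 11: C, bond orders sum to 2 (valence 4) → 2 H
Totals → C:8, H:14, Cl:1, N:1, O:1.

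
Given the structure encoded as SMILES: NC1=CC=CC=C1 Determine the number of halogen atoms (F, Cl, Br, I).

Scan the SMILES for the halogen motif — none present.
Groups that are present: 1 primary amine.

0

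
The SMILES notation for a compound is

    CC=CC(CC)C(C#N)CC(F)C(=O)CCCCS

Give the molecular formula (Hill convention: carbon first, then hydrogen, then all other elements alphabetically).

C15H24FNOS

Walk through each heavy atom and fill implicit hydrogens from standard valence (C 4, N 3, O 2, S 2, halogen 1):
  atom 1: C, bond orders sum to 1 (valence 4) → 3 H
  atom 2: C, bond orders sum to 3 (valence 4) → 1 H
  atom 3: C, bond orders sum to 3 (valence 4) → 1 H
  atom 4: C, bond orders sum to 3 (valence 4) → 1 H
  atom 5: C, bond orders sum to 2 (valence 4) → 2 H
  atom 6: C, bond orders sum to 1 (valence 4) → 3 H
  atom 7: C, bond orders sum to 3 (valence 4) → 1 H
  atom 8: C, bond orders sum to 4 (valence 4) → 0 H
  atom 9: N, bond orders sum to 3 (valence 3) → 0 H
  atom 10: C, bond orders sum to 2 (valence 4) → 2 H
  atom 11: C, bond orders sum to 3 (valence 4) → 1 H
  atom 12: F (halogen, monovalent) → 0 H
  atom 13: C, bond orders sum to 4 (valence 4) → 0 H
  atom 14: O, bond orders sum to 2 (valence 2) → 0 H
  atom 15: C, bond orders sum to 2 (valence 4) → 2 H
  atom 16: C, bond orders sum to 2 (valence 4) → 2 H
  atom 17: C, bond orders sum to 2 (valence 4) → 2 H
  atom 18: C, bond orders sum to 2 (valence 4) → 2 H
  atom 19: S, bond orders sum to 1 (valence 2) → 1 H
Totals → C:15, H:24, F:1, N:1, O:1, S:1.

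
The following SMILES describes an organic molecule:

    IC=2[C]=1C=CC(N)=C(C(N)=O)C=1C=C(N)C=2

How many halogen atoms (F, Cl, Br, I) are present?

Halogen atoms appear at heavy-atom position 1 (1×I).
Other groups present: 1 amide, 2 primary amine.
Halogen count: 1.

1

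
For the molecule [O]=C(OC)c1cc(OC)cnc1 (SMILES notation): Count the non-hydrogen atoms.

Every atom symbol written in the SMILES (organic subset) is one heavy atom; implicit H are not written.
Heavy atoms by element → C:8, N:1, O:3.
Total: 12.

12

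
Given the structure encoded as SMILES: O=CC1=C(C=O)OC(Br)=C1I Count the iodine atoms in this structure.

1

Scan the SMILES for I atoms (remember two-letter symbols like Cl and Br are single atoms).
Iodine count: 1.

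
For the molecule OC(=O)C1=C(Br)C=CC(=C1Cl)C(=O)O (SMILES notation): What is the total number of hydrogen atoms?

Walk through each heavy atom and fill implicit hydrogens from standard valence (C 4, N 3, O 2, S 2, halogen 1):
  atom 1: O, bond orders sum to 1 (valence 2) → 1 H
  atom 2: C, bond orders sum to 4 (valence 4) → 0 H
  atom 3: O, bond orders sum to 2 (valence 2) → 0 H
  atom 4: C, bond orders sum to 4 (valence 4) → 0 H
  atom 5: C, bond orders sum to 4 (valence 4) → 0 H
  atom 6: Br (halogen, monovalent) → 0 H
  atom 7: C, bond orders sum to 3 (valence 4) → 1 H
  atom 8: C, bond orders sum to 3 (valence 4) → 1 H
  atom 9: C, bond orders sum to 4 (valence 4) → 0 H
  atom 10: C, bond orders sum to 4 (valence 4) → 0 H
  atom 11: Cl (halogen, monovalent) → 0 H
  atom 12: C, bond orders sum to 4 (valence 4) → 0 H
  atom 13: O, bond orders sum to 2 (valence 2) → 0 H
  atom 14: O, bond orders sum to 1 (valence 2) → 1 H
Total hydrogens: 4.

4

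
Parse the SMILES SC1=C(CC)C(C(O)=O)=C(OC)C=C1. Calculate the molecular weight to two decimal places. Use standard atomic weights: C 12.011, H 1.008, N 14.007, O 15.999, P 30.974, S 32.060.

212.26 g/mol

First, the molecular formula is C10H12O3S (counting implicit H from valence).
  C: 10 × 12.011 = 120.110
  H: 12 × 1.008 = 12.096
  O: 3 × 15.999 = 47.997
  S: 1 × 32.060 = 32.060
Sum: 10×12.011 + 12×1.008 + 3×15.999 + 1×32.060 = 212.263 → 212.26 g/mol.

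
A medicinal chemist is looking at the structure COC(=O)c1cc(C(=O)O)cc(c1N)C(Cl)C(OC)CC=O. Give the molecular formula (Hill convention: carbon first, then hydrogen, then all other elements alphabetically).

Walk through each heavy atom and fill implicit hydrogens from standard valence (C 4, N 3, O 2, S 2, halogen 1); for lowercase aromatic atoms, an aromatic c carries 1 H when it has two neighbours and 0 H with three, and aromatic n carries 0 H:
  atom 1: C, bond orders sum to 1 (valence 4) → 3 H
  atom 2: O, bond orders sum to 2 (valence 2) → 0 H
  atom 3: C, bond orders sum to 4 (valence 4) → 0 H
  atom 4: O, bond orders sum to 2 (valence 2) → 0 H
  atom 5: aromatic c, 3 neighbours → 0 H
  atom 6: aromatic c, 2 neighbours → 1 H
  atom 7: aromatic c, 3 neighbours → 0 H
  atom 8: C, bond orders sum to 4 (valence 4) → 0 H
  atom 9: O, bond orders sum to 2 (valence 2) → 0 H
  atom 10: O, bond orders sum to 1 (valence 2) → 1 H
  atom 11: aromatic c, 2 neighbours → 1 H
  atom 12: aromatic c, 3 neighbours → 0 H
  atom 13: aromatic c, 3 neighbours → 0 H
  atom 14: N, bond orders sum to 1 (valence 3) → 2 H
  atom 15: C, bond orders sum to 3 (valence 4) → 1 H
  atom 16: Cl (halogen, monovalent) → 0 H
  atom 17: C, bond orders sum to 3 (valence 4) → 1 H
  atom 18: O, bond orders sum to 2 (valence 2) → 0 H
  atom 19: C, bond orders sum to 1 (valence 4) → 3 H
  atom 20: C, bond orders sum to 2 (valence 4) → 2 H
  atom 21: C, bond orders sum to 3 (valence 4) → 1 H
  atom 22: O, bond orders sum to 2 (valence 2) → 0 H
Totals → C:14, H:16, Cl:1, N:1, O:6.
In Hill order: C14H16ClNO6.

C14H16ClNO6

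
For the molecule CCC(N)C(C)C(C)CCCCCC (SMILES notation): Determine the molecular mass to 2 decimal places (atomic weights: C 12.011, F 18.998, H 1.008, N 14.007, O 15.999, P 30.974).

199.38 g/mol

First, the molecular formula is C13H29N (counting implicit H from valence).
  C: 13 × 12.011 = 156.143
  H: 29 × 1.008 = 29.232
  N: 1 × 14.007 = 14.007
Sum: 13×12.011 + 29×1.008 + 1×14.007 = 199.382 → 199.38 g/mol.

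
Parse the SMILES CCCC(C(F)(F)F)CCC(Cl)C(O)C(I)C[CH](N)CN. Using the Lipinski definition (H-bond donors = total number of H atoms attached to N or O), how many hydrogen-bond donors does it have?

5

Donors: find every N or O and count the H atoms it carries.
  atom 14 (O): bond orders sum to 1 → 1 H
  atom 19 (N): bond orders sum to 1 → 2 H
  atom 21 (N): bond orders sum to 1 → 2 H
Lipinski HBD = 5.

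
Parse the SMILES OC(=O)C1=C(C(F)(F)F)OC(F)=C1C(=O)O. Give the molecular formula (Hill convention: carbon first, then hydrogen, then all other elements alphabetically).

C7H2F4O5

Walk through each heavy atom and fill implicit hydrogens from standard valence (C 4, N 3, O 2, S 2, halogen 1):
  atom 1: O, bond orders sum to 1 (valence 2) → 1 H
  atom 2: C, bond orders sum to 4 (valence 4) → 0 H
  atom 3: O, bond orders sum to 2 (valence 2) → 0 H
  atom 4: C, bond orders sum to 4 (valence 4) → 0 H
  atom 5: C, bond orders sum to 4 (valence 4) → 0 H
  atom 6: C, bond orders sum to 4 (valence 4) → 0 H
  atom 7: F (halogen, monovalent) → 0 H
  atom 8: F (halogen, monovalent) → 0 H
  atom 9: F (halogen, monovalent) → 0 H
  atom 10: O, bond orders sum to 2 (valence 2) → 0 H
  atom 11: C, bond orders sum to 4 (valence 4) → 0 H
  atom 12: F (halogen, monovalent) → 0 H
  atom 13: C, bond orders sum to 4 (valence 4) → 0 H
  atom 14: C, bond orders sum to 4 (valence 4) → 0 H
  atom 15: O, bond orders sum to 2 (valence 2) → 0 H
  atom 16: O, bond orders sum to 1 (valence 2) → 1 H
Totals → C:7, H:2, F:4, O:5.
In Hill order: C7H2F4O5.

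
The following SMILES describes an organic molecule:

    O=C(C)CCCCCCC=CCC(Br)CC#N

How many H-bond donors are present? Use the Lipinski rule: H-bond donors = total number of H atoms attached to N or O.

0

Donors: find every N or O and count the H atoms it carries.
  atom 1 (O): bond orders sum to 2 → 0 H
  atom 17 (N): bond orders sum to 3 → 0 H
Lipinski HBD = 0.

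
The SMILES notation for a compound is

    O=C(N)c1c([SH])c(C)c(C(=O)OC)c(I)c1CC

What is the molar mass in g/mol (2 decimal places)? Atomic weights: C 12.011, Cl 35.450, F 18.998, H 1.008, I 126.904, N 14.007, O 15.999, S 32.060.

379.21 g/mol

First, the molecular formula is C12H14INO3S (counting implicit H from valence).
  C: 12 × 12.011 = 144.132
  H: 14 × 1.008 = 14.112
  I: 1 × 126.904 = 126.904
  N: 1 × 14.007 = 14.007
  O: 3 × 15.999 = 47.997
  S: 1 × 32.060 = 32.060
Sum: 12×12.011 + 14×1.008 + 1×126.904 + 1×14.007 + 3×15.999 + 1×32.060 = 379.212 → 379.21 g/mol.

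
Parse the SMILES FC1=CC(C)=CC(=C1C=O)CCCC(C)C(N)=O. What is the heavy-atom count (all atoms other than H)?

Every atom symbol written in the SMILES (organic subset) is one heavy atom; implicit H are not written.
Heavy atoms by element → C:14, F:1, N:1, O:2.
Total: 18.

18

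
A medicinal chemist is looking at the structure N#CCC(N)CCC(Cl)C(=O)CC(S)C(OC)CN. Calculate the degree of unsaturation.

Molecular formula: C12H22ClN3O2S.
DoU = (2C + 2 + N − H − X) / 2, where X is the halogen count and O/S are ignored.
    = (2·12 + 2 + 3 − 22 − 1) / 2 = 6 / 2 = 3.

3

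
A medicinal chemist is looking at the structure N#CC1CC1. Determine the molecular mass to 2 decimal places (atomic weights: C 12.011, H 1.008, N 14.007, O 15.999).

First, the molecular formula is C4H5N (counting implicit H from valence).
  C: 4 × 12.011 = 48.044
  H: 5 × 1.008 = 5.040
  N: 1 × 14.007 = 14.007
Sum: 4×12.011 + 5×1.008 + 1×14.007 = 67.091 → 67.09 g/mol.

67.09 g/mol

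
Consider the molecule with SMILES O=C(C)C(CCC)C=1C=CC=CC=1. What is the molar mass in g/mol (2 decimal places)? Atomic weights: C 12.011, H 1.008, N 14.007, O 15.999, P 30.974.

First, the molecular formula is C12H16O (counting implicit H from valence).
  C: 12 × 12.011 = 144.132
  H: 16 × 1.008 = 16.128
  O: 1 × 15.999 = 15.999
Sum: 12×12.011 + 16×1.008 + 1×15.999 = 176.259 → 176.26 g/mol.

176.26 g/mol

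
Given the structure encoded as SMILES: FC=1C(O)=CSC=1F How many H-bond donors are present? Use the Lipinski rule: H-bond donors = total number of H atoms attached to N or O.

1

Donors: find every N or O and count the H atoms it carries.
  atom 4 (O): bond orders sum to 1 → 1 H
Lipinski HBD = 1.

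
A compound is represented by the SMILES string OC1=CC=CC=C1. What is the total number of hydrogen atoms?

Walk through each heavy atom and fill implicit hydrogens from standard valence (C 4, N 3, O 2, S 2, halogen 1):
  atom 1: O, bond orders sum to 1 (valence 2) → 1 H
  atom 2: C, bond orders sum to 4 (valence 4) → 0 H
  atom 3: C, bond orders sum to 3 (valence 4) → 1 H
  atom 4: C, bond orders sum to 3 (valence 4) → 1 H
  atom 5: C, bond orders sum to 3 (valence 4) → 1 H
  atom 6: C, bond orders sum to 3 (valence 4) → 1 H
  atom 7: C, bond orders sum to 3 (valence 4) → 1 H
Total hydrogens: 6.

6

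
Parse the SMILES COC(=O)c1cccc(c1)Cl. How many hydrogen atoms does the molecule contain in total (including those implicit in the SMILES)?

7

Walk through each heavy atom and fill implicit hydrogens from standard valence (C 4, N 3, O 2, S 2, halogen 1); for lowercase aromatic atoms, an aromatic c carries 1 H when it has two neighbours and 0 H with three, and aromatic n carries 0 H:
  atom 1: C, bond orders sum to 1 (valence 4) → 3 H
  atom 2: O, bond orders sum to 2 (valence 2) → 0 H
  atom 3: C, bond orders sum to 4 (valence 4) → 0 H
  atom 4: O, bond orders sum to 2 (valence 2) → 0 H
  atom 5: aromatic c, 3 neighbours → 0 H
  atom 6: aromatic c, 2 neighbours → 1 H
  atom 7: aromatic c, 2 neighbours → 1 H
  atom 8: aromatic c, 2 neighbours → 1 H
  atom 9: aromatic c, 3 neighbours → 0 H
  atom 10: aromatic c, 2 neighbours → 1 H
  atom 11: Cl (halogen, monovalent) → 0 H
Total hydrogens: 7.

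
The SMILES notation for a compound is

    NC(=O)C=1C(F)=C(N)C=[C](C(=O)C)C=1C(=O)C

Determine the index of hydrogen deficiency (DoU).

Degree of unsaturation = (number of rings) + (number of π bonds).
Ring closures in the SMILES: 1.
π bonds: 6 double bonds (each 1 DoU) → 6 DoU from unsaturation.
Total DoU = 1 + 6 = 7.

7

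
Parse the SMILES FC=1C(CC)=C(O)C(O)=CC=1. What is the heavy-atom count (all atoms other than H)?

11

Every atom symbol written in the SMILES (organic subset) is one heavy atom; implicit H are not written.
Heavy atoms by element → C:8, F:1, O:2.
Total: 11.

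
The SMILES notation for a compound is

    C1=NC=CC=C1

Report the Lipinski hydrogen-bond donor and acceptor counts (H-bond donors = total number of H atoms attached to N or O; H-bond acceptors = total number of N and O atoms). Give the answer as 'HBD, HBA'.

Donors: find every N or O and count the H atoms it carries.
  atom 2 (N): bond orders sum to 3 → 0 H
Lipinski HBD = 0.
Acceptors: N atoms = 1, O atoms = 0 → HBA = 1.

0, 1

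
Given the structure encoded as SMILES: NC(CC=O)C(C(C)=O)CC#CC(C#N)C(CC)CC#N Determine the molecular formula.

C16H21N3O2

Walk through each heavy atom and fill implicit hydrogens from standard valence (C 4, N 3, O 2, S 2, halogen 1):
  atom 1: N, bond orders sum to 1 (valence 3) → 2 H
  atom 2: C, bond orders sum to 3 (valence 4) → 1 H
  atom 3: C, bond orders sum to 2 (valence 4) → 2 H
  atom 4: C, bond orders sum to 3 (valence 4) → 1 H
  atom 5: O, bond orders sum to 2 (valence 2) → 0 H
  atom 6: C, bond orders sum to 3 (valence 4) → 1 H
  atom 7: C, bond orders sum to 4 (valence 4) → 0 H
  atom 8: C, bond orders sum to 1 (valence 4) → 3 H
  atom 9: O, bond orders sum to 2 (valence 2) → 0 H
  atom 10: C, bond orders sum to 2 (valence 4) → 2 H
  atom 11: C, bond orders sum to 4 (valence 4) → 0 H
  atom 12: C, bond orders sum to 4 (valence 4) → 0 H
  atom 13: C, bond orders sum to 3 (valence 4) → 1 H
  atom 14: C, bond orders sum to 4 (valence 4) → 0 H
  atom 15: N, bond orders sum to 3 (valence 3) → 0 H
  atom 16: C, bond orders sum to 3 (valence 4) → 1 H
  atom 17: C, bond orders sum to 2 (valence 4) → 2 H
  atom 18: C, bond orders sum to 1 (valence 4) → 3 H
  atom 19: C, bond orders sum to 2 (valence 4) → 2 H
  atom 20: C, bond orders sum to 4 (valence 4) → 0 H
  atom 21: N, bond orders sum to 3 (valence 3) → 0 H
Totals → C:16, H:21, N:3, O:2.
In Hill order: C16H21N3O2.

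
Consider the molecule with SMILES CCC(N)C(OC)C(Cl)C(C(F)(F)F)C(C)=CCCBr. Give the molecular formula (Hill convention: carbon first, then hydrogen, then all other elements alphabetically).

C13H22BrClF3NO

Walk through each heavy atom and fill implicit hydrogens from standard valence (C 4, N 3, O 2, S 2, halogen 1):
  atom 1: C, bond orders sum to 1 (valence 4) → 3 H
  atom 2: C, bond orders sum to 2 (valence 4) → 2 H
  atom 3: C, bond orders sum to 3 (valence 4) → 1 H
  atom 4: N, bond orders sum to 1 (valence 3) → 2 H
  atom 5: C, bond orders sum to 3 (valence 4) → 1 H
  atom 6: O, bond orders sum to 2 (valence 2) → 0 H
  atom 7: C, bond orders sum to 1 (valence 4) → 3 H
  atom 8: C, bond orders sum to 3 (valence 4) → 1 H
  atom 9: Cl (halogen, monovalent) → 0 H
  atom 10: C, bond orders sum to 3 (valence 4) → 1 H
  atom 11: C, bond orders sum to 4 (valence 4) → 0 H
  atom 12: F (halogen, monovalent) → 0 H
  atom 13: F (halogen, monovalent) → 0 H
  atom 14: F (halogen, monovalent) → 0 H
  atom 15: C, bond orders sum to 4 (valence 4) → 0 H
  atom 16: C, bond orders sum to 1 (valence 4) → 3 H
  atom 17: C, bond orders sum to 3 (valence 4) → 1 H
  atom 18: C, bond orders sum to 2 (valence 4) → 2 H
  atom 19: C, bond orders sum to 2 (valence 4) → 2 H
  atom 20: Br (halogen, monovalent) → 0 H
Totals → C:13, H:22, Br:1, Cl:1, F:3, N:1, O:1.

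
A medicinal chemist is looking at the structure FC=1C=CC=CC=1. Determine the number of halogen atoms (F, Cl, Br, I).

1

Halogen atoms appear at heavy-atom position 1 (1×F).
Halogen count: 1.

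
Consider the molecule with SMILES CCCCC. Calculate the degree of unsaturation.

Degree of unsaturation = (number of rings) + (number of π bonds).
Ring closures in the SMILES: 0.
π bonds: none → 0 DoU from unsaturation.
Total DoU = 0 + 0 = 0.

0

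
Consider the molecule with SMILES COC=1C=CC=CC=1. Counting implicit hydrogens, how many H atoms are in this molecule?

8

Walk through each heavy atom and fill implicit hydrogens from standard valence (C 4, N 3, O 2, S 2, halogen 1):
  atom 1: C, bond orders sum to 1 (valence 4) → 3 H
  atom 2: O, bond orders sum to 2 (valence 2) → 0 H
  atom 3: C, bond orders sum to 4 (valence 4) → 0 H
  atom 4: C, bond orders sum to 3 (valence 4) → 1 H
  atom 5: C, bond orders sum to 3 (valence 4) → 1 H
  atom 6: C, bond orders sum to 3 (valence 4) → 1 H
  atom 7: C, bond orders sum to 3 (valence 4) → 1 H
  atom 8: C, bond orders sum to 3 (valence 4) → 1 H
Total hydrogens: 8.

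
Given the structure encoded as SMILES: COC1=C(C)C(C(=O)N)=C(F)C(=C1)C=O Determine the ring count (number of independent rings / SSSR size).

In SMILES, each pair of matching ring-closure digits denotes one ring-closing bond; the number of such bonds equals the number of independent rings.
Ring-closure bonds here: 1.

1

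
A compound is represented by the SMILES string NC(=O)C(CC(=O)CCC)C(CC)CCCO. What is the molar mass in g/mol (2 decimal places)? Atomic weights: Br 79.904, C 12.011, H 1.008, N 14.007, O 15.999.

First, the molecular formula is C13H25NO3 (counting implicit H from valence).
  C: 13 × 12.011 = 156.143
  H: 25 × 1.008 = 25.200
  N: 1 × 14.007 = 14.007
  O: 3 × 15.999 = 47.997
Sum: 13×12.011 + 25×1.008 + 1×14.007 + 3×15.999 = 243.347 → 243.35 g/mol.

243.35 g/mol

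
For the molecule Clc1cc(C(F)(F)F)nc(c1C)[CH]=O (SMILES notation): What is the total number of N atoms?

1

Scan the SMILES for N atoms (remember two-letter symbols like Cl and Br are single atoms).
Nitrogen count: 1.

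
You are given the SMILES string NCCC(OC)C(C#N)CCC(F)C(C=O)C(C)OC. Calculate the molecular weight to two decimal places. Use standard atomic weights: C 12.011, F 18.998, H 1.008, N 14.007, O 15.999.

First, the molecular formula is C14H25FN2O3 (counting implicit H from valence).
  C: 14 × 12.011 = 168.154
  F: 1 × 18.998 = 18.998
  H: 25 × 1.008 = 25.200
  N: 2 × 14.007 = 28.014
  O: 3 × 15.999 = 47.997
Sum: 14×12.011 + 1×18.998 + 25×1.008 + 2×14.007 + 3×15.999 = 288.363 → 288.36 g/mol.

288.36 g/mol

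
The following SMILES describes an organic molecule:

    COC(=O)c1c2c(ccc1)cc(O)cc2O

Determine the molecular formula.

C12H10O4

Walk through each heavy atom and fill implicit hydrogens from standard valence (C 4, N 3, O 2, S 2, halogen 1); for lowercase aromatic atoms, an aromatic c carries 1 H when it has two neighbours and 0 H with three, and aromatic n carries 0 H:
  atom 1: C, bond orders sum to 1 (valence 4) → 3 H
  atom 2: O, bond orders sum to 2 (valence 2) → 0 H
  atom 3: C, bond orders sum to 4 (valence 4) → 0 H
  atom 4: O, bond orders sum to 2 (valence 2) → 0 H
  atom 5: aromatic c, 3 neighbours → 0 H
  atom 6: aromatic c, 3 neighbours → 0 H
  atom 7: aromatic c, 3 neighbours → 0 H
  atom 8: aromatic c, 2 neighbours → 1 H
  atom 9: aromatic c, 2 neighbours → 1 H
  atom 10: aromatic c, 2 neighbours → 1 H
  atom 11: aromatic c, 2 neighbours → 1 H
  atom 12: aromatic c, 3 neighbours → 0 H
  atom 13: O, bond orders sum to 1 (valence 2) → 1 H
  atom 14: aromatic c, 2 neighbours → 1 H
  atom 15: aromatic c, 3 neighbours → 0 H
  atom 16: O, bond orders sum to 1 (valence 2) → 1 H
Totals → C:12, H:10, O:4.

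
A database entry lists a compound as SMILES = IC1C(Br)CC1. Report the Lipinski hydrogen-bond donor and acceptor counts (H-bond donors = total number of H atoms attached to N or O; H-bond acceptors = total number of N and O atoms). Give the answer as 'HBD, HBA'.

0, 0

Donors: find every N or O and count the H atoms it carries.
  (no N or O atoms present)
Lipinski HBD = 0.
Acceptors: N atoms = 0, O atoms = 0 → HBA = 0.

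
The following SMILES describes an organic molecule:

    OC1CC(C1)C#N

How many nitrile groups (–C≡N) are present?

The nitrile motif appears at heavy-atom position 6 in the SMILES.
Other groups present: 1 hydroxyl.
Nitrile count: 1.

1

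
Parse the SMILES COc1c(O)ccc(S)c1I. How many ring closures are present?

In SMILES, each pair of matching ring-closure digits denotes one ring-closing bond; the number of such bonds equals the number of independent rings.
Ring-closure bonds here: 1.

1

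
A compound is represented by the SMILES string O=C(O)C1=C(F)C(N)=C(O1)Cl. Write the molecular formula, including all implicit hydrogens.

C5H3ClFNO3

Walk through each heavy atom and fill implicit hydrogens from standard valence (C 4, N 3, O 2, S 2, halogen 1):
  atom 1: O, bond orders sum to 2 (valence 2) → 0 H
  atom 2: C, bond orders sum to 4 (valence 4) → 0 H
  atom 3: O, bond orders sum to 1 (valence 2) → 1 H
  atom 4: C, bond orders sum to 4 (valence 4) → 0 H
  atom 5: C, bond orders sum to 4 (valence 4) → 0 H
  atom 6: F (halogen, monovalent) → 0 H
  atom 7: C, bond orders sum to 4 (valence 4) → 0 H
  atom 8: N, bond orders sum to 1 (valence 3) → 2 H
  atom 9: C, bond orders sum to 4 (valence 4) → 0 H
  atom 10: O, bond orders sum to 2 (valence 2) → 0 H
  atom 11: Cl (halogen, monovalent) → 0 H
Totals → C:5, H:3, Cl:1, F:1, N:1, O:3.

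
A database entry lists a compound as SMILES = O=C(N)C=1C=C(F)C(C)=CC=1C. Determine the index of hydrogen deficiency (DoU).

5

Degree of unsaturation = (number of rings) + (number of π bonds).
Ring closures in the SMILES: 1.
π bonds: 4 double bonds (each 1 DoU) → 4 DoU from unsaturation.
Total DoU = 1 + 4 = 5.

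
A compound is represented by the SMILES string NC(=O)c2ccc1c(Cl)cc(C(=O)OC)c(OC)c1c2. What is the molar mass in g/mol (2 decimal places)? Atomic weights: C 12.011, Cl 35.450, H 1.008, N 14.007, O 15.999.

293.70 g/mol

First, the molecular formula is C14H12ClNO4 (counting implicit H from valence).
  C: 14 × 12.011 = 168.154
  Cl: 1 × 35.450 = 35.450
  H: 12 × 1.008 = 12.096
  N: 1 × 14.007 = 14.007
  O: 4 × 15.999 = 63.996
Sum: 14×12.011 + 1×35.450 + 12×1.008 + 1×14.007 + 4×15.999 = 293.703 → 293.70 g/mol.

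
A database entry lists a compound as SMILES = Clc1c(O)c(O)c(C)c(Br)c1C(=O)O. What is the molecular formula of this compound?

Walk through each heavy atom and fill implicit hydrogens from standard valence (C 4, N 3, O 2, S 2, halogen 1); for lowercase aromatic atoms, an aromatic c carries 1 H when it has two neighbours and 0 H with three, and aromatic n carries 0 H:
  atom 1: Cl (halogen, monovalent) → 0 H
  atom 2: aromatic c, 3 neighbours → 0 H
  atom 3: aromatic c, 3 neighbours → 0 H
  atom 4: O, bond orders sum to 1 (valence 2) → 1 H
  atom 5: aromatic c, 3 neighbours → 0 H
  atom 6: O, bond orders sum to 1 (valence 2) → 1 H
  atom 7: aromatic c, 3 neighbours → 0 H
  atom 8: C, bond orders sum to 1 (valence 4) → 3 H
  atom 9: aromatic c, 3 neighbours → 0 H
  atom 10: Br (halogen, monovalent) → 0 H
  atom 11: aromatic c, 3 neighbours → 0 H
  atom 12: C, bond orders sum to 4 (valence 4) → 0 H
  atom 13: O, bond orders sum to 2 (valence 2) → 0 H
  atom 14: O, bond orders sum to 1 (valence 2) → 1 H
Totals → C:8, H:6, Br:1, Cl:1, O:4.

C8H6BrClO4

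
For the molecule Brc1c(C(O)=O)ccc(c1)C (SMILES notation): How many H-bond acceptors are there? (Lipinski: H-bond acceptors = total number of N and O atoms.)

2

N atoms: 0; O atoms: 2.
Lipinski HBA = 0 + 2 = 2.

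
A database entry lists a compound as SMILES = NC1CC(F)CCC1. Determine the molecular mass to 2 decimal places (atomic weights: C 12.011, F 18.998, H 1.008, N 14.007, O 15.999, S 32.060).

First, the molecular formula is C6H12FN (counting implicit H from valence).
  C: 6 × 12.011 = 72.066
  F: 1 × 18.998 = 18.998
  H: 12 × 1.008 = 12.096
  N: 1 × 14.007 = 14.007
Sum: 6×12.011 + 1×18.998 + 12×1.008 + 1×14.007 = 117.167 → 117.17 g/mol.

117.17 g/mol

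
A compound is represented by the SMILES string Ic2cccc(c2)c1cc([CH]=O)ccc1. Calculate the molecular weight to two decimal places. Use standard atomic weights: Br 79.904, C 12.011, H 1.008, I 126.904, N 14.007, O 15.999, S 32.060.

First, the molecular formula is C13H9IO (counting implicit H from valence).
  C: 13 × 12.011 = 156.143
  H: 9 × 1.008 = 9.072
  I: 1 × 126.904 = 126.904
  O: 1 × 15.999 = 15.999
Sum: 13×12.011 + 9×1.008 + 1×126.904 + 1×15.999 = 308.118 → 308.12 g/mol.

308.12 g/mol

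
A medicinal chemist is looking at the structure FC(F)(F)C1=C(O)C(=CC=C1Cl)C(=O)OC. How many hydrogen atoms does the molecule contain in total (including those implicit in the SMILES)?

6

Walk through each heavy atom and fill implicit hydrogens from standard valence (C 4, N 3, O 2, S 2, halogen 1):
  atom 1: F (halogen, monovalent) → 0 H
  atom 2: C, bond orders sum to 4 (valence 4) → 0 H
  atom 3: F (halogen, monovalent) → 0 H
  atom 4: F (halogen, monovalent) → 0 H
  atom 5: C, bond orders sum to 4 (valence 4) → 0 H
  atom 6: C, bond orders sum to 4 (valence 4) → 0 H
  atom 7: O, bond orders sum to 1 (valence 2) → 1 H
  atom 8: C, bond orders sum to 4 (valence 4) → 0 H
  atom 9: C, bond orders sum to 3 (valence 4) → 1 H
  atom 10: C, bond orders sum to 3 (valence 4) → 1 H
  atom 11: C, bond orders sum to 4 (valence 4) → 0 H
  atom 12: Cl (halogen, monovalent) → 0 H
  atom 13: C, bond orders sum to 4 (valence 4) → 0 H
  atom 14: O, bond orders sum to 2 (valence 2) → 0 H
  atom 15: O, bond orders sum to 2 (valence 2) → 0 H
  atom 16: C, bond orders sum to 1 (valence 4) → 3 H
Total hydrogens: 6.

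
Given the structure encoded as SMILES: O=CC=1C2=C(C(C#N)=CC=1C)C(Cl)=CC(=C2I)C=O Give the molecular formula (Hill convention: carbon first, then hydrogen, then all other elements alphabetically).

C14H7ClINO2

Walk through each heavy atom and fill implicit hydrogens from standard valence (C 4, N 3, O 2, S 2, halogen 1):
  atom 1: O, bond orders sum to 2 (valence 2) → 0 H
  atom 2: C, bond orders sum to 3 (valence 4) → 1 H
  atom 3: C, bond orders sum to 4 (valence 4) → 0 H
  atom 4: C, bond orders sum to 4 (valence 4) → 0 H
  atom 5: C, bond orders sum to 4 (valence 4) → 0 H
  atom 6: C, bond orders sum to 4 (valence 4) → 0 H
  atom 7: C, bond orders sum to 4 (valence 4) → 0 H
  atom 8: N, bond orders sum to 3 (valence 3) → 0 H
  atom 9: C, bond orders sum to 3 (valence 4) → 1 H
  atom 10: C, bond orders sum to 4 (valence 4) → 0 H
  atom 11: C, bond orders sum to 1 (valence 4) → 3 H
  atom 12: C, bond orders sum to 4 (valence 4) → 0 H
  atom 13: Cl (halogen, monovalent) → 0 H
  atom 14: C, bond orders sum to 3 (valence 4) → 1 H
  atom 15: C, bond orders sum to 4 (valence 4) → 0 H
  atom 16: C, bond orders sum to 4 (valence 4) → 0 H
  atom 17: I (halogen, monovalent) → 0 H
  atom 18: C, bond orders sum to 3 (valence 4) → 1 H
  atom 19: O, bond orders sum to 2 (valence 2) → 0 H
Totals → C:14, H:7, Cl:1, I:1, N:1, O:2.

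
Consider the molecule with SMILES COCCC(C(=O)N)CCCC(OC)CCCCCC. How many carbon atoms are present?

16

Count every carbon token in the SMILES (each C, including those in ring-closure positions and inside branches).
Carbon count: 16.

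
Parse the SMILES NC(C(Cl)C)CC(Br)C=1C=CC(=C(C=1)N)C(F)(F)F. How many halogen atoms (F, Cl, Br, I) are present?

Halogen atoms appear at heavy-atom positions 4, 8, 17, 18, 19 (1×Br, 1×Cl, 3×F).
Other groups present: 2 primary amine.
Halogen count: 5.

5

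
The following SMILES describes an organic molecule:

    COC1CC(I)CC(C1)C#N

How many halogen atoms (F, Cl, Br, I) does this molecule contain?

Halogen atoms appear at heavy-atom position 6 (1×I).
Other groups present: 1 ether, 1 nitrile.
Halogen count: 1.

1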